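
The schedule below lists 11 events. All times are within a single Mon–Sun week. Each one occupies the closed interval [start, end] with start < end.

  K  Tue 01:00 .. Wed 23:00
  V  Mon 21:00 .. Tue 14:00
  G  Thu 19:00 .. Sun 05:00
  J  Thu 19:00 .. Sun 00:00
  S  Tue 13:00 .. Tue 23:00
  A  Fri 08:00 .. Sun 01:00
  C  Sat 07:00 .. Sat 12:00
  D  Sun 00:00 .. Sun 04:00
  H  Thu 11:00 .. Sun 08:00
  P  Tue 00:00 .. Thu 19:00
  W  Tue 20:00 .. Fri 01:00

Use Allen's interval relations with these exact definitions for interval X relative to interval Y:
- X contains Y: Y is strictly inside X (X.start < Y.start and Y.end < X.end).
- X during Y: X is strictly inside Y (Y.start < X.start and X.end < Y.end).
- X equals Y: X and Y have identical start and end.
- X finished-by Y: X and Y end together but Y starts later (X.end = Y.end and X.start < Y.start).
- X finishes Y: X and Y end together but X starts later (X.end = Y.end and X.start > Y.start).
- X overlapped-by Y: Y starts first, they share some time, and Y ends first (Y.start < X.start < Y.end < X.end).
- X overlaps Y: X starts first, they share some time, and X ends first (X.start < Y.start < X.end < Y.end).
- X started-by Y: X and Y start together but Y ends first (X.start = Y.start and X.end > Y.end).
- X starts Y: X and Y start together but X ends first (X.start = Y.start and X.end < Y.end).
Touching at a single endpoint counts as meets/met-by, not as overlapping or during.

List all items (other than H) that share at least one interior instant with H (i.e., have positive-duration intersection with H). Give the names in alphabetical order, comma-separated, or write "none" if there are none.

A, C, D, G, J, P, W

Target H = [Thu 11:00, Sun 08:00].
A [Fri 08:00, Sun 01:00] → during → yes.
C [Sat 07:00, Sat 12:00] → during → yes.
D [Sun 00:00, Sun 04:00] → during → yes.
G [Thu 19:00, Sun 05:00] → during → yes.
J [Thu 19:00, Sun 00:00] → during → yes.
K [Tue 01:00, Wed 23:00] → before → no.
P [Tue 00:00, Thu 19:00] → overlaps → yes.
S [Tue 13:00, Tue 23:00] → before → no.
V [Mon 21:00, Tue 14:00] → before → no.
W [Tue 20:00, Fri 01:00] → overlaps → yes.
Result: A, C, D, G, J, P, W.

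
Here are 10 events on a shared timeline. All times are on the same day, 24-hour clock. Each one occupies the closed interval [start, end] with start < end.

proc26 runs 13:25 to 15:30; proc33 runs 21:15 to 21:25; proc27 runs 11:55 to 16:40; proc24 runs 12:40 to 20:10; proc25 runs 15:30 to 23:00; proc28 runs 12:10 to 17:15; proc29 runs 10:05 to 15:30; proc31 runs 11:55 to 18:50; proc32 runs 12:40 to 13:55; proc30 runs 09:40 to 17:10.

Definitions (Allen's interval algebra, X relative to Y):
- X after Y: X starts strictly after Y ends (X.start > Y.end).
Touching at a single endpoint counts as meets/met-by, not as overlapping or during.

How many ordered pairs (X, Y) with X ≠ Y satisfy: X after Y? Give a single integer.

9

Checking all 90 ordered pairs for relation 'after'; matching pairs in alphabetical order:
(proc25, proc32): proc25 after proc32 ✓
(proc33, proc24): proc33 after proc24 ✓
(proc33, proc26): proc33 after proc26 ✓
(proc33, proc27): proc33 after proc27 ✓
(proc33, proc28): proc33 after proc28 ✓
(proc33, proc29): proc33 after proc29 ✓
(proc33, proc30): proc33 after proc30 ✓
(proc33, proc31): proc33 after proc31 ✓
(proc33, proc32): proc33 after proc32 ✓
Count: 9.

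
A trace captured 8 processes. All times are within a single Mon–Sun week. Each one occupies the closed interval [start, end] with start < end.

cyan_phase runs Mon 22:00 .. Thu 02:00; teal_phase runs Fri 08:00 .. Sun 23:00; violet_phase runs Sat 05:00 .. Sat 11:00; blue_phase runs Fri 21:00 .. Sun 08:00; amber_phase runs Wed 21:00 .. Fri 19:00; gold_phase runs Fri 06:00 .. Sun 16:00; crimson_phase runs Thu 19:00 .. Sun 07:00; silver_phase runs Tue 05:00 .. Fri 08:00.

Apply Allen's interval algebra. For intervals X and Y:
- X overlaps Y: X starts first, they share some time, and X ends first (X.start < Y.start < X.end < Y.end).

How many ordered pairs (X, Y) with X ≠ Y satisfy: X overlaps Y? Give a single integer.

Checking all 56 ordered pairs for relation 'overlaps'; matching pairs in alphabetical order:
(amber_phase, crimson_phase): amber_phase overlaps crimson_phase ✓
(amber_phase, gold_phase): amber_phase overlaps gold_phase ✓
(amber_phase, teal_phase): amber_phase overlaps teal_phase ✓
(crimson_phase, blue_phase): crimson_phase overlaps blue_phase ✓
(crimson_phase, gold_phase): crimson_phase overlaps gold_phase ✓
(crimson_phase, teal_phase): crimson_phase overlaps teal_phase ✓
(cyan_phase, amber_phase): cyan_phase overlaps amber_phase ✓
(cyan_phase, silver_phase): cyan_phase overlaps silver_phase ✓
(gold_phase, teal_phase): gold_phase overlaps teal_phase ✓
(silver_phase, amber_phase): silver_phase overlaps amber_phase ✓
(silver_phase, crimson_phase): silver_phase overlaps crimson_phase ✓
(silver_phase, gold_phase): silver_phase overlaps gold_phase ✓
Count: 12.

12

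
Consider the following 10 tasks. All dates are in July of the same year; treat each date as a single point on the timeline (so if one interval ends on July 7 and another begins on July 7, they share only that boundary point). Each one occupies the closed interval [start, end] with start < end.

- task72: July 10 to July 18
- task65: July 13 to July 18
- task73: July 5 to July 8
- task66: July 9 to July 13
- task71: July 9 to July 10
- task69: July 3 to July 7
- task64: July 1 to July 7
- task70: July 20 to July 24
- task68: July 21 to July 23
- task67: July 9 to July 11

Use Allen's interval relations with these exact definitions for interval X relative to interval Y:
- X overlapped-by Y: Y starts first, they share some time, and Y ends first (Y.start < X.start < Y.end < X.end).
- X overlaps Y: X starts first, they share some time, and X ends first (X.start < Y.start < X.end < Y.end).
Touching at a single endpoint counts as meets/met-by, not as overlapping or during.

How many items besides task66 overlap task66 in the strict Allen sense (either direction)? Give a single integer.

1

Target task66 = [July 9, July 13].
task64 [July 1, July 7] → before → no.
task65 [July 13, July 18] → met-by → no.
task67 [July 9, July 11] → starts → no.
task68 [July 21, July 23] → after → no.
task69 [July 3, July 7] → before → no.
task70 [July 20, July 24] → after → no.
task71 [July 9, July 10] → starts → no.
task72 [July 10, July 18] → overlapped-by → counts.
task73 [July 5, July 8] → before → no.
Total: 1.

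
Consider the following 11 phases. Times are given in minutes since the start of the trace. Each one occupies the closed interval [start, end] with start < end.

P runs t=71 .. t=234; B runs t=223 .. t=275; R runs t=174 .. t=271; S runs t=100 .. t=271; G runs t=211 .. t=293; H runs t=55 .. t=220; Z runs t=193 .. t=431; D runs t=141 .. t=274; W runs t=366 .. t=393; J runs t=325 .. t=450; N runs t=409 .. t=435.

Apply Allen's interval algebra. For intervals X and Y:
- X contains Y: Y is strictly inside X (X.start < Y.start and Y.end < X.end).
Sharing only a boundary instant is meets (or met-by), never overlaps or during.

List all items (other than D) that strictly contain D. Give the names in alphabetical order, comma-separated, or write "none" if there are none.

none

Target D = [t=141, t=274].
B [t=223, t=275] → overlapped-by → no.
G [t=211, t=293] → overlapped-by → no.
H [t=55, t=220] → overlaps → no.
J [t=325, t=450] → after → no.
N [t=409, t=435] → after → no.
P [t=71, t=234] → overlaps → no.
R [t=174, t=271] → during → no.
S [t=100, t=271] → overlaps → no.
W [t=366, t=393] → after → no.
Z [t=193, t=431] → overlapped-by → no.
Result: none.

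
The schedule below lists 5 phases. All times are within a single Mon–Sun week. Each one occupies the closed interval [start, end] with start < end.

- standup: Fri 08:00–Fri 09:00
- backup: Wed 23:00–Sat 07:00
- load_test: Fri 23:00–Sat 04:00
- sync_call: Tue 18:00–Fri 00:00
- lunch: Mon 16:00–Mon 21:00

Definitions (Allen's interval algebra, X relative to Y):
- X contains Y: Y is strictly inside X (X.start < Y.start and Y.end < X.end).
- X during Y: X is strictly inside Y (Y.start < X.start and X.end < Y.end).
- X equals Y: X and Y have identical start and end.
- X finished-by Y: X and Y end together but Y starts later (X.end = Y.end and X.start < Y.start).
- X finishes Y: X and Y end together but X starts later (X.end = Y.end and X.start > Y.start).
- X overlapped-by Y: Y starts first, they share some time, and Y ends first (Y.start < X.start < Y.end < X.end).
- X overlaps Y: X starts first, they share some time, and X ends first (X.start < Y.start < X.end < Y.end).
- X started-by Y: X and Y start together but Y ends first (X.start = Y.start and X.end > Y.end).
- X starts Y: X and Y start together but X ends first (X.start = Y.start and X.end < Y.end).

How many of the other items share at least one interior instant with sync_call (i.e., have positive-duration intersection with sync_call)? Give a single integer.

Target sync_call = [Tue 18:00, Fri 00:00].
backup [Wed 23:00, Sat 07:00] → overlapped-by → counts.
load_test [Fri 23:00, Sat 04:00] → after → no.
lunch [Mon 16:00, Mon 21:00] → before → no.
standup [Fri 08:00, Fri 09:00] → after → no.
Total: 1.

1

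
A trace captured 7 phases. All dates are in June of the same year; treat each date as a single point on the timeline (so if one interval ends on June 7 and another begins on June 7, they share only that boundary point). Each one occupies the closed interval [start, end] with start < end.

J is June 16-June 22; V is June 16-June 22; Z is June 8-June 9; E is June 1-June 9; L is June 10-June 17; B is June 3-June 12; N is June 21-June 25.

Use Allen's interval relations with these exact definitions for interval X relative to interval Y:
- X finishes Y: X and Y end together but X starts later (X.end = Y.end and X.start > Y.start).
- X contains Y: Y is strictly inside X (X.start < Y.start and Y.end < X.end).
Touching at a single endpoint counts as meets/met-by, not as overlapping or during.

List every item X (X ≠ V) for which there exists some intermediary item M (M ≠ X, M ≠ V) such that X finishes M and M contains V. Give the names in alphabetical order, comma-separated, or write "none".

none

Target V = [June 16, June 22].
Intermediaries M with M contains V: none.
Union: none.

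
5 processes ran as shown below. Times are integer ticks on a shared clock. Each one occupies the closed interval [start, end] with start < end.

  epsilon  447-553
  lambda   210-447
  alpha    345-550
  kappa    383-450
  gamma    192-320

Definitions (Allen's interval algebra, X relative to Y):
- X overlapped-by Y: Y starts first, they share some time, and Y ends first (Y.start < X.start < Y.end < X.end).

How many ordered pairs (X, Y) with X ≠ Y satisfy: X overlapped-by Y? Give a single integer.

5

Checking all 20 ordered pairs for relation 'overlapped-by'; matching pairs in alphabetical order:
(alpha, lambda): alpha overlapped-by lambda ✓
(epsilon, alpha): epsilon overlapped-by alpha ✓
(epsilon, kappa): epsilon overlapped-by kappa ✓
(kappa, lambda): kappa overlapped-by lambda ✓
(lambda, gamma): lambda overlapped-by gamma ✓
Count: 5.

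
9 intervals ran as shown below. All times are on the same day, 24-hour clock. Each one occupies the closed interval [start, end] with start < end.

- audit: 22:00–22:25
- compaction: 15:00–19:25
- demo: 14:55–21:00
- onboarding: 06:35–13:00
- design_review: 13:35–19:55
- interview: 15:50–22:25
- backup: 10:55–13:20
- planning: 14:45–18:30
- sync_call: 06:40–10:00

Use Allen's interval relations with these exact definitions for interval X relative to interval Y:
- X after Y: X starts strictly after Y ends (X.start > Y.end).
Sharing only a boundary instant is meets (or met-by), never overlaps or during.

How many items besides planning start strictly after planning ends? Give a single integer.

1

Target planning = [14:45, 18:30].
audit [22:00, 22:25] → after → counts.
backup [10:55, 13:20] → before → no.
compaction [15:00, 19:25] → overlapped-by → no.
demo [14:55, 21:00] → overlapped-by → no.
design_review [13:35, 19:55] → contains → no.
interview [15:50, 22:25] → overlapped-by → no.
onboarding [06:35, 13:00] → before → no.
sync_call [06:40, 10:00] → before → no.
Total: 1.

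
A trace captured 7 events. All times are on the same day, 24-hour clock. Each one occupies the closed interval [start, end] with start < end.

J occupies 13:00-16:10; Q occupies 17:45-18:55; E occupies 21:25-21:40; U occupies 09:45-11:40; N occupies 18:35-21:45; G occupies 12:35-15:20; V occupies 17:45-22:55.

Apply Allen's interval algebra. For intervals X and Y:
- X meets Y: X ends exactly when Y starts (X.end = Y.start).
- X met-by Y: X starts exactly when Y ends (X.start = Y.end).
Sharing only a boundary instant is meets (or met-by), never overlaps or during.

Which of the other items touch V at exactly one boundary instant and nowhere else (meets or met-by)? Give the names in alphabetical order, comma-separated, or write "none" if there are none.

none

Target V = [17:45, 22:55].
E [21:25, 21:40] → during → no.
G [12:35, 15:20] → before → no.
J [13:00, 16:10] → before → no.
N [18:35, 21:45] → during → no.
Q [17:45, 18:55] → starts → no.
U [09:45, 11:40] → before → no.
Result: none.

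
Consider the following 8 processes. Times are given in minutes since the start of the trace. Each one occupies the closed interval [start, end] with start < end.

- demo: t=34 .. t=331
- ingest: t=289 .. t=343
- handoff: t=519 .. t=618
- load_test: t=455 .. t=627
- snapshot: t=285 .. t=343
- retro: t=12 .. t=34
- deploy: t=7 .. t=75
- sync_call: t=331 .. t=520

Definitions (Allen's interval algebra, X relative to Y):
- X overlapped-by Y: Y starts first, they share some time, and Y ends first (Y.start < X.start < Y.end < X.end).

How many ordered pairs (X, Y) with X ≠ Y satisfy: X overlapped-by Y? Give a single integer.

Checking all 56 ordered pairs for relation 'overlapped-by'; matching pairs in alphabetical order:
(demo, deploy): demo overlapped-by deploy ✓
(handoff, sync_call): handoff overlapped-by sync_call ✓
(ingest, demo): ingest overlapped-by demo ✓
(load_test, sync_call): load_test overlapped-by sync_call ✓
(snapshot, demo): snapshot overlapped-by demo ✓
(sync_call, ingest): sync_call overlapped-by ingest ✓
(sync_call, snapshot): sync_call overlapped-by snapshot ✓
Count: 7.

7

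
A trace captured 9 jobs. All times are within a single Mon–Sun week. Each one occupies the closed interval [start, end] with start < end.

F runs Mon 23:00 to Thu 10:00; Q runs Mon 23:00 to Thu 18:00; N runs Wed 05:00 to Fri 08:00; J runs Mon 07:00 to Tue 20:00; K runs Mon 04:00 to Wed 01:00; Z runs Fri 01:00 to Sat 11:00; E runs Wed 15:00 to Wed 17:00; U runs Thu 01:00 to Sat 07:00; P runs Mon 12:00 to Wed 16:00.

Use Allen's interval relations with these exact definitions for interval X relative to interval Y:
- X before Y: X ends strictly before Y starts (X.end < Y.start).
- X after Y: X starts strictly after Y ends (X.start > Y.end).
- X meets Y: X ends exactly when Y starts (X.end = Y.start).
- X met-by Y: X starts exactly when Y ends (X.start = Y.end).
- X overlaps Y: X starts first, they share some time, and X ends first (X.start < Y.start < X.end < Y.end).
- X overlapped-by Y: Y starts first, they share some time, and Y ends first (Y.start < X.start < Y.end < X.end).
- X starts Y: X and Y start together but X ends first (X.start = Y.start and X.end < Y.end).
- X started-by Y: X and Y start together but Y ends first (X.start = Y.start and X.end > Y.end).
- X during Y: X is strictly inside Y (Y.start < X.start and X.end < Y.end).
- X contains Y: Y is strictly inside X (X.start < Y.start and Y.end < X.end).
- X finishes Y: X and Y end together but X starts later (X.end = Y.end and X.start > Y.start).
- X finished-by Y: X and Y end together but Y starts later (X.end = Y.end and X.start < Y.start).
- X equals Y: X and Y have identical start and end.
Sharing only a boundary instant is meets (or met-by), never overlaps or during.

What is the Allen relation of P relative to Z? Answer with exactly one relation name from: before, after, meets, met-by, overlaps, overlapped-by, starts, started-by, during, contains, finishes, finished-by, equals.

before

P = [Mon 12:00, Wed 16:00]; Z = [Fri 01:00, Sat 11:00].
Compare endpoints: P.start < Z.start, P.start < Z.end, P.end < Z.start, P.end < Z.end.
That pattern is 'before'.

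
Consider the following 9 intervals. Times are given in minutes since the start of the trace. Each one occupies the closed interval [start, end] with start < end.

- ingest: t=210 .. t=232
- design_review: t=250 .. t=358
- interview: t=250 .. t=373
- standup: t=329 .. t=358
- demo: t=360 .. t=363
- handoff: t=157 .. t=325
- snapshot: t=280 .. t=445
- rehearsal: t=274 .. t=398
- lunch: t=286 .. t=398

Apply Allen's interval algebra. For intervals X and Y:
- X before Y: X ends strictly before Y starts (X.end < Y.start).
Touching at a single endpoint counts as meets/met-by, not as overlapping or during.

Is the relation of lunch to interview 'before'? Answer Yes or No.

No

lunch = [t=286, t=398], interview = [t=250, t=373].
Actual relation of lunch to interview: overlapped-by.
Asked whether 'before' holds → No.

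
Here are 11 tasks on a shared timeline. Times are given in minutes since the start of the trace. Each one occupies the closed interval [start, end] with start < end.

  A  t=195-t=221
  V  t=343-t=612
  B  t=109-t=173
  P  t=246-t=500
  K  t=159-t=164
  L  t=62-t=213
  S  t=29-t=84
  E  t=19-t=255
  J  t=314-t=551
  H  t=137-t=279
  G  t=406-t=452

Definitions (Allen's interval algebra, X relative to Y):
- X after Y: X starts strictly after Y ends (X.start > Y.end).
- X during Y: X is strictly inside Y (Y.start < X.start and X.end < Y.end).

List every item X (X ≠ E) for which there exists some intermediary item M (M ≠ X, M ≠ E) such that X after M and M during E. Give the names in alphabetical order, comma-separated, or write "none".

A, B, G, H, J, K, P, V

Target E = [t=19, t=255].
Intermediaries M with M during E: A, B, K, L, S.
Via A — items with X after A: G, J, P, V.
Via B — items with X after B: A, G, J, P, V.
Via K — items with X after K: A, G, J, P, V.
Via L — items with X after L: G, J, P, V.
Via S — items with X after S: A, B, G, H, J, K, P, V.
Union: A, B, G, H, J, K, P, V.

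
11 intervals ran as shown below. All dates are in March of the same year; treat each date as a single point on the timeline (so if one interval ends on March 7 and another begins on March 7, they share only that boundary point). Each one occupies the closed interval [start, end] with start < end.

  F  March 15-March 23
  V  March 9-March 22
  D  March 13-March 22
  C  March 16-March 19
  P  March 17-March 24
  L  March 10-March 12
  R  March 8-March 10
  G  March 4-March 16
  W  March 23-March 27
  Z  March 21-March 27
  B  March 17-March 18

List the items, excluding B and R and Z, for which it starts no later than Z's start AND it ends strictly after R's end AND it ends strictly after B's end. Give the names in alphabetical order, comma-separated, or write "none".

Conditions: its start is no later than Z's start (X.start <= March 21) AND its end is strictly after R's end (X.end > March 10) AND its end is strictly after B's end (X.end > March 18).
C: start March 16 <= March 21? ✓; end March 19 > March 10? ✓; end March 19 > March 18? ✓ → yes.
D: start March 13 <= March 21? ✓; end March 22 > March 10? ✓; end March 22 > March 18? ✓ → yes.
F: start March 15 <= March 21? ✓; end March 23 > March 10? ✓; end March 23 > March 18? ✓ → yes.
G: start March 4 <= March 21? ✓; end March 16 > March 10? ✓; end March 16 > March 18? ✗ → no.
L: start March 10 <= March 21? ✓; end March 12 > March 10? ✓; end March 12 > March 18? ✗ → no.
P: start March 17 <= March 21? ✓; end March 24 > March 10? ✓; end March 24 > March 18? ✓ → yes.
V: start March 9 <= March 21? ✓; end March 22 > March 10? ✓; end March 22 > March 18? ✓ → yes.
W: start March 23 <= March 21? ✗; end March 27 > March 10? ✓; end March 27 > March 18? ✓ → no.
Result: C, D, F, P, V.

C, D, F, P, V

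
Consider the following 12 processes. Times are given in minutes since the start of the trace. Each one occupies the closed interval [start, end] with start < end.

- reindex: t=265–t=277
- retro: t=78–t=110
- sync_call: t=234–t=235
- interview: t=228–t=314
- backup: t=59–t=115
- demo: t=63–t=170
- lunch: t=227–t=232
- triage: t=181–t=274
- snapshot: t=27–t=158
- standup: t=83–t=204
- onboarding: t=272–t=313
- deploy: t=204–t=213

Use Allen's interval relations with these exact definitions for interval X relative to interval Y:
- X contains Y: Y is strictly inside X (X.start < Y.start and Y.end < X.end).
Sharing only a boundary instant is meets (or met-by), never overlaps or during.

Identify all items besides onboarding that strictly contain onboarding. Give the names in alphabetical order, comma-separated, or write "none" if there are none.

interview

Target onboarding = [t=272, t=313].
backup [t=59, t=115] → before → no.
demo [t=63, t=170] → before → no.
deploy [t=204, t=213] → before → no.
interview [t=228, t=314] → contains → yes.
lunch [t=227, t=232] → before → no.
reindex [t=265, t=277] → overlaps → no.
retro [t=78, t=110] → before → no.
snapshot [t=27, t=158] → before → no.
standup [t=83, t=204] → before → no.
sync_call [t=234, t=235] → before → no.
triage [t=181, t=274] → overlaps → no.
Result: interview.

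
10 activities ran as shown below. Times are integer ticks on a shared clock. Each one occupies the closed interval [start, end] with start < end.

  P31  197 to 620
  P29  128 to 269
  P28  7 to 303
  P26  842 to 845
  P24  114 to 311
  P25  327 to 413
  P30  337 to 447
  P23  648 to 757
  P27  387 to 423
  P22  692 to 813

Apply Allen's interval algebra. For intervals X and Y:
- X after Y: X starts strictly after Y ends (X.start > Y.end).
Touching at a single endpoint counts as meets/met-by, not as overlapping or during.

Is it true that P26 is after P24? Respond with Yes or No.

P26 = [842, 845], P24 = [114, 311].
Actual relation of P26 to P24: after.
Asked whether 'after' holds → Yes.

Yes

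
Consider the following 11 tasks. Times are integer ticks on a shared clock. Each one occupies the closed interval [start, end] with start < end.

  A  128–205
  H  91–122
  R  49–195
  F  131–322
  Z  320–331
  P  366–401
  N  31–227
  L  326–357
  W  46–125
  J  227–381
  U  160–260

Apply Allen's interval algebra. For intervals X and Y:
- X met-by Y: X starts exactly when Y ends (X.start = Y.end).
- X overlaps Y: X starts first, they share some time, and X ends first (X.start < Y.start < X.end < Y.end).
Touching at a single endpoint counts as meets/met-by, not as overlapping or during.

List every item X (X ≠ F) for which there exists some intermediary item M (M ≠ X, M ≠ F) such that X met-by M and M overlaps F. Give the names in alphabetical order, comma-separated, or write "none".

Target F = [131, 322].
Intermediaries M with M overlaps F: A, N, R.
Via A — items with X met-by A: none.
Via N — items with X met-by N: J.
Via R — items with X met-by R: none.
Union: J.

J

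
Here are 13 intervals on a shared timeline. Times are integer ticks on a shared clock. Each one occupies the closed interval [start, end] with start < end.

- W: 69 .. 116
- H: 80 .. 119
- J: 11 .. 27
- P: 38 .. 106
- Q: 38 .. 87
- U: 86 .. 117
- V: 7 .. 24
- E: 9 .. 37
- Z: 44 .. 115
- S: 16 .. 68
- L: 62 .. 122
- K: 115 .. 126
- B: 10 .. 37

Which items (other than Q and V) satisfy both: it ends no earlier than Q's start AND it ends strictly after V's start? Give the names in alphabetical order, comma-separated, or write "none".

H, K, L, P, S, U, W, Z

Conditions: its end is no earlier than Q's start (X.end >= 38) AND its end is strictly after V's start (X.end > 7).
B: end 37 >= 38? ✗; end 37 > 7? ✓ → no.
E: end 37 >= 38? ✗; end 37 > 7? ✓ → no.
H: end 119 >= 38? ✓; end 119 > 7? ✓ → yes.
J: end 27 >= 38? ✗; end 27 > 7? ✓ → no.
K: end 126 >= 38? ✓; end 126 > 7? ✓ → yes.
L: end 122 >= 38? ✓; end 122 > 7? ✓ → yes.
P: end 106 >= 38? ✓; end 106 > 7? ✓ → yes.
S: end 68 >= 38? ✓; end 68 > 7? ✓ → yes.
U: end 117 >= 38? ✓; end 117 > 7? ✓ → yes.
W: end 116 >= 38? ✓; end 116 > 7? ✓ → yes.
Z: end 115 >= 38? ✓; end 115 > 7? ✓ → yes.
Result: H, K, L, P, S, U, W, Z.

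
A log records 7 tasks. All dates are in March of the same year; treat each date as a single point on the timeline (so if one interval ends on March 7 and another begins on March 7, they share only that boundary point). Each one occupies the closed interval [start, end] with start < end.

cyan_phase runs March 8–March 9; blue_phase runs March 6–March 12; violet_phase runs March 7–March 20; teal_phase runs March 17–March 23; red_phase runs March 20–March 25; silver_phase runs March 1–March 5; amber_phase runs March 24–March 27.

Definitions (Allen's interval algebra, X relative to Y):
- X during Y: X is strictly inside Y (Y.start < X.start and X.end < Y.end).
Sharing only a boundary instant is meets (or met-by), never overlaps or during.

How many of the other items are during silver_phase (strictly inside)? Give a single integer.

0

Target silver_phase = [March 1, March 5].
amber_phase [March 24, March 27] → after → no.
blue_phase [March 6, March 12] → after → no.
cyan_phase [March 8, March 9] → after → no.
red_phase [March 20, March 25] → after → no.
teal_phase [March 17, March 23] → after → no.
violet_phase [March 7, March 20] → after → no.
Total: 0.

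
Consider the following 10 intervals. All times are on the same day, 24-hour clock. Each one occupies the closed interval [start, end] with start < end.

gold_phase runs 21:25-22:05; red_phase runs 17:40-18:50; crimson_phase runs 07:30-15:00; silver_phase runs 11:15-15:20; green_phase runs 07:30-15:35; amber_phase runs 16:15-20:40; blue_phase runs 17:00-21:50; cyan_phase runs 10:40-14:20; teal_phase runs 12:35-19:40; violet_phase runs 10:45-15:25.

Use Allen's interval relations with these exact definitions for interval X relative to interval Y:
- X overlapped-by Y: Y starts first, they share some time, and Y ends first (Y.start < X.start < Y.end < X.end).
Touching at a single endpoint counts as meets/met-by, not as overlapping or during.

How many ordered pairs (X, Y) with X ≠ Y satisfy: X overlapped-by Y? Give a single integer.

Checking all 90 ordered pairs for relation 'overlapped-by'; matching pairs in alphabetical order:
(amber_phase, teal_phase): amber_phase overlapped-by teal_phase ✓
(blue_phase, amber_phase): blue_phase overlapped-by amber_phase ✓
(blue_phase, teal_phase): blue_phase overlapped-by teal_phase ✓
(gold_phase, blue_phase): gold_phase overlapped-by blue_phase ✓
(silver_phase, crimson_phase): silver_phase overlapped-by crimson_phase ✓
(silver_phase, cyan_phase): silver_phase overlapped-by cyan_phase ✓
(teal_phase, crimson_phase): teal_phase overlapped-by crimson_phase ✓
(teal_phase, cyan_phase): teal_phase overlapped-by cyan_phase ✓
(teal_phase, green_phase): teal_phase overlapped-by green_phase ✓
(teal_phase, silver_phase): teal_phase overlapped-by silver_phase ✓
(teal_phase, violet_phase): teal_phase overlapped-by violet_phase ✓
(violet_phase, crimson_phase): violet_phase overlapped-by crimson_phase ✓
(violet_phase, cyan_phase): violet_phase overlapped-by cyan_phase ✓
Count: 13.

13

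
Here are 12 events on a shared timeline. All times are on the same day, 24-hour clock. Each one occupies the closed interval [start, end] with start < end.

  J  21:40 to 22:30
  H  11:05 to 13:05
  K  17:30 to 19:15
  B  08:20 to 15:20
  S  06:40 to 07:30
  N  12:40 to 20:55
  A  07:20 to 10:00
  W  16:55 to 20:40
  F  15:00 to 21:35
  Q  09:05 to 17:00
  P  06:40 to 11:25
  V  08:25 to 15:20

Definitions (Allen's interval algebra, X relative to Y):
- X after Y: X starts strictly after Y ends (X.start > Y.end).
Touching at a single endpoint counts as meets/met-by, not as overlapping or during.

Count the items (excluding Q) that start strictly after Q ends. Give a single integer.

2

Target Q = [09:05, 17:00].
A [07:20, 10:00] → overlaps → no.
B [08:20, 15:20] → overlaps → no.
F [15:00, 21:35] → overlapped-by → no.
H [11:05, 13:05] → during → no.
J [21:40, 22:30] → after → counts.
K [17:30, 19:15] → after → counts.
N [12:40, 20:55] → overlapped-by → no.
P [06:40, 11:25] → overlaps → no.
S [06:40, 07:30] → before → no.
V [08:25, 15:20] → overlaps → no.
W [16:55, 20:40] → overlapped-by → no.
Total: 2.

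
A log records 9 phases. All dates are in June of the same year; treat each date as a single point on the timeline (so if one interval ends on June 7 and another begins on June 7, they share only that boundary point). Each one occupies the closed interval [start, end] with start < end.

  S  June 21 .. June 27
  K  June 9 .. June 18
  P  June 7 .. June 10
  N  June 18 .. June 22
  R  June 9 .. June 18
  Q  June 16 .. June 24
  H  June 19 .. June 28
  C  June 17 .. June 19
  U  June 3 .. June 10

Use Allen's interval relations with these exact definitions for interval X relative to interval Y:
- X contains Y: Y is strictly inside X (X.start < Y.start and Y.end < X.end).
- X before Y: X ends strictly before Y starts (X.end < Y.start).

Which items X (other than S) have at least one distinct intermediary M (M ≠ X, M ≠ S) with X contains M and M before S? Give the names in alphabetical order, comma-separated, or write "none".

Target S = [June 21, June 27].
Intermediaries M with M before S: C, K, P, R, U.
Via C — items with X contains C: Q.
Via K — items with X contains K: none.
Via P — items with X contains P: none.
Via R — items with X contains R: none.
Via U — items with X contains U: none.
Union: Q.

Q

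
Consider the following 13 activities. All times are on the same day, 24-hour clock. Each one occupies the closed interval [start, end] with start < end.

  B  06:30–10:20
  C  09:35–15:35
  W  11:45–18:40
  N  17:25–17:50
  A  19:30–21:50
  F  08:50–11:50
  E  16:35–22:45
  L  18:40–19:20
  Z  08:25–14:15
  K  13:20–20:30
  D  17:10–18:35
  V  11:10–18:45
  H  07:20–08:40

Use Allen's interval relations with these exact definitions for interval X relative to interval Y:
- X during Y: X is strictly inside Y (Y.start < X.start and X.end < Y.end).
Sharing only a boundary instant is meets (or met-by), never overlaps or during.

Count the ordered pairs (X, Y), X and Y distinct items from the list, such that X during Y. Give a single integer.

Checking all 156 ordered pairs for relation 'during'; matching pairs in alphabetical order:
(A, E): A during E ✓
(D, E): D during E ✓
(D, K): D during K ✓
(D, V): D during V ✓
(D, W): D during W ✓
(F, Z): F during Z ✓
(H, B): H during B ✓
(L, E): L during E ✓
(L, K): L during K ✓
(N, D): N during D ✓
(N, E): N during E ✓
(N, K): N during K ✓
(N, V): N during V ✓
(N, W): N during W ✓
(W, V): W during V ✓
Count: 15.

15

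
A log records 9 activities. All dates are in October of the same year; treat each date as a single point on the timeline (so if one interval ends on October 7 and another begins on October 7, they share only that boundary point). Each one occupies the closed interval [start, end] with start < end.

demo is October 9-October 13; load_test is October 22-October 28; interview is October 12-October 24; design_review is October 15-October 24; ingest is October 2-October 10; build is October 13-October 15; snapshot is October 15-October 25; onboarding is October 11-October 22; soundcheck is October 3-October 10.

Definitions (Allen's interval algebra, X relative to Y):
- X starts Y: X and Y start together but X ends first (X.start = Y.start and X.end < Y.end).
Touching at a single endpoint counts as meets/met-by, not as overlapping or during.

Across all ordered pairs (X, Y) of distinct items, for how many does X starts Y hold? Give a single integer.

Checking all 72 ordered pairs for relation 'starts'; matching pairs in alphabetical order:
(design_review, snapshot): design_review starts snapshot ✓
Count: 1.

1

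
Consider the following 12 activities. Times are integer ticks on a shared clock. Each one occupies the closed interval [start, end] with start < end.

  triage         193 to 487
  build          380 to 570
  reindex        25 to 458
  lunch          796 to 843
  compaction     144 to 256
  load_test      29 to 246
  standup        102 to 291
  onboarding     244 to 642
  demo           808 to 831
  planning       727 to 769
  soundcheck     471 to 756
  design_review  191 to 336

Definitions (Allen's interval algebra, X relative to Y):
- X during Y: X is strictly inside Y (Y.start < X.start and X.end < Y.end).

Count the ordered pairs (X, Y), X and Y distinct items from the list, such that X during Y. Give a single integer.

7

Checking all 132 ordered pairs for relation 'during'; matching pairs in alphabetical order:
(build, onboarding): build during onboarding ✓
(compaction, reindex): compaction during reindex ✓
(compaction, standup): compaction during standup ✓
(demo, lunch): demo during lunch ✓
(design_review, reindex): design_review during reindex ✓
(load_test, reindex): load_test during reindex ✓
(standup, reindex): standup during reindex ✓
Count: 7.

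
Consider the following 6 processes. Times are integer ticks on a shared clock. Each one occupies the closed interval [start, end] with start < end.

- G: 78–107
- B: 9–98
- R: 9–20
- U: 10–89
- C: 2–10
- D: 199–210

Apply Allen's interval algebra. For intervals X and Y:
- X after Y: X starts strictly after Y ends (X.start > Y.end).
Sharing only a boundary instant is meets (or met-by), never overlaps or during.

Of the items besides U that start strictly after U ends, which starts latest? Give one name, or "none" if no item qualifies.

D

Target U = [10, 89].
B [9, 98] → contains → excluded.
C [2, 10] → meets → excluded.
D [199, 210] → after → candidate.
G [78, 107] → overlapped-by → excluded.
R [9, 20] → overlaps → excluded.
Among candidates, latest start is 199 → D.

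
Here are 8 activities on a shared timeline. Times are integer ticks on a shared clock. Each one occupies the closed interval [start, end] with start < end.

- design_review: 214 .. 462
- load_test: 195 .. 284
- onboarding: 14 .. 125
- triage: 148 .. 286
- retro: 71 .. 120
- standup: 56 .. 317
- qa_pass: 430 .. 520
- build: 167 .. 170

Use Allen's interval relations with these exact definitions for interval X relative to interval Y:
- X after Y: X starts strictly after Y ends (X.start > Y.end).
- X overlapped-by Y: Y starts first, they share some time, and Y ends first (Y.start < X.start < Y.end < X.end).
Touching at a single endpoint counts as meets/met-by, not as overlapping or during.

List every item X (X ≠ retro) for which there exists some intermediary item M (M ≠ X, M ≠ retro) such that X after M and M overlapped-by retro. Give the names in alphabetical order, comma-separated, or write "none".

Target retro = [71, 120].
Intermediaries M with M overlapped-by retro: none.
Union: none.

none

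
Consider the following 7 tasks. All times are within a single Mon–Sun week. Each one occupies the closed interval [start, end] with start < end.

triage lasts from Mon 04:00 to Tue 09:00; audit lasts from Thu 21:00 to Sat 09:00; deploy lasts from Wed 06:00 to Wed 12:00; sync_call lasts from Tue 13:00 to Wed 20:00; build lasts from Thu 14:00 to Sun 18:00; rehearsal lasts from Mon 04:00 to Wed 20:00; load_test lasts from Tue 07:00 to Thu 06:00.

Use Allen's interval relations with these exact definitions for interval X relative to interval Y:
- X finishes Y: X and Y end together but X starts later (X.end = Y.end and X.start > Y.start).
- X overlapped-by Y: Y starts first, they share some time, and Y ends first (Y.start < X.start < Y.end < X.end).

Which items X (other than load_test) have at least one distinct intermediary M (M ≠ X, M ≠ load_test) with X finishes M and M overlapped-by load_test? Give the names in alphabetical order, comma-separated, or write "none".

none

Target load_test = [Tue 07:00, Thu 06:00].
Intermediaries M with M overlapped-by load_test: none.
Union: none.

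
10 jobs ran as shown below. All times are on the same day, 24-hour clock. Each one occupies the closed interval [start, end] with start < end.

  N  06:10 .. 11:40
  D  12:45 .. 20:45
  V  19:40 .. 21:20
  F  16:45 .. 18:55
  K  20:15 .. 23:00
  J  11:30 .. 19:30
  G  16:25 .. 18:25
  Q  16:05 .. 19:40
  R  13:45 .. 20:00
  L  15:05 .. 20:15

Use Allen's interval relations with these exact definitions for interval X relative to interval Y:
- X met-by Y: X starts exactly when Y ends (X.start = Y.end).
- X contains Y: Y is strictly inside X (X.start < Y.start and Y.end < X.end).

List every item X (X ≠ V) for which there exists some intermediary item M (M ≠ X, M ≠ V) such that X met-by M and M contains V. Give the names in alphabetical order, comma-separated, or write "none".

Target V = [19:40, 21:20].
Intermediaries M with M contains V: none.
Union: none.

none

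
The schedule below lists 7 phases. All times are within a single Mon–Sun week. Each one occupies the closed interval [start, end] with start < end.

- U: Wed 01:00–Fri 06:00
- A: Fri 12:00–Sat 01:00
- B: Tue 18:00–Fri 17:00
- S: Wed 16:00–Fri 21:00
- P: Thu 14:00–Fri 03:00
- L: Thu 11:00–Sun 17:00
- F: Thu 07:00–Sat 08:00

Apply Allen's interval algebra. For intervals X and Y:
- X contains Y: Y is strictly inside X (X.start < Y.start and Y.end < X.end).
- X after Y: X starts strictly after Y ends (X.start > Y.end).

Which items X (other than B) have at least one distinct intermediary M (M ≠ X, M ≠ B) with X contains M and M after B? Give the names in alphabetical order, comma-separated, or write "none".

Target B = [Tue 18:00, Fri 17:00].
Intermediaries M with M after B: none.
Union: none.

none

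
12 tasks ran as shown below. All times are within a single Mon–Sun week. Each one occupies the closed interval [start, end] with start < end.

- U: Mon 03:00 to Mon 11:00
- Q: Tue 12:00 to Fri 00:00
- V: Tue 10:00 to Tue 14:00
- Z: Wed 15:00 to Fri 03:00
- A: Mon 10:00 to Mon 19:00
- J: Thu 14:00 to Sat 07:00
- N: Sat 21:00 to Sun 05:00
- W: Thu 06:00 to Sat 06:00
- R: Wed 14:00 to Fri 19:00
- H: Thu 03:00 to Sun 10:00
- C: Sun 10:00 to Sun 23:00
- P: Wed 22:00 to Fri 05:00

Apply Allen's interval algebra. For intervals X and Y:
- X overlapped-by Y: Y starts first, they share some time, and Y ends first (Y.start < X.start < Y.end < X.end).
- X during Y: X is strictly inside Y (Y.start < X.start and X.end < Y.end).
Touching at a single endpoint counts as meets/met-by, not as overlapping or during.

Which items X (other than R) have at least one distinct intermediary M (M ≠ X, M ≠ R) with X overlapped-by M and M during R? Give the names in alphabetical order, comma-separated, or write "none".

Target R = [Wed 14:00, Fri 19:00].
Intermediaries M with M during R: P, Z.
Via P — items with X overlapped-by P: H, J, W.
Via Z — items with X overlapped-by Z: H, J, P, W.
Union: H, J, P, W.

H, J, P, W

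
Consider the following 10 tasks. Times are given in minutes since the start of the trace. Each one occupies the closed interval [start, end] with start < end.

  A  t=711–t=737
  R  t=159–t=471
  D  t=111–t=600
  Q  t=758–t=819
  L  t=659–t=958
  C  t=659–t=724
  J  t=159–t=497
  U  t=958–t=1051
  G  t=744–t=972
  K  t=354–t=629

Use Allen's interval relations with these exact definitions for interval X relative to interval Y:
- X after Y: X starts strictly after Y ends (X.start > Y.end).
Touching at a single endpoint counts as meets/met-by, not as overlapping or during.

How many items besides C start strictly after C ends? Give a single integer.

3

Target C = [t=659, t=724].
A [t=711, t=737] → overlapped-by → no.
D [t=111, t=600] → before → no.
G [t=744, t=972] → after → counts.
J [t=159, t=497] → before → no.
K [t=354, t=629] → before → no.
L [t=659, t=958] → started-by → no.
Q [t=758, t=819] → after → counts.
R [t=159, t=471] → before → no.
U [t=958, t=1051] → after → counts.
Total: 3.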